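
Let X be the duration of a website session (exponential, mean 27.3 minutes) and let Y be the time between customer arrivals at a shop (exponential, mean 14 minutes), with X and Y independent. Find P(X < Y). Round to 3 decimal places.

λ_1 = 1/27.3 = 0.03663, λ_2 = 1/14 = 0.0714286.
For independent exponentials, P(X < Y) = λ_1/(λ_1+λ_2) = 0.03663/0.108059 ≈ 0.339.

0.339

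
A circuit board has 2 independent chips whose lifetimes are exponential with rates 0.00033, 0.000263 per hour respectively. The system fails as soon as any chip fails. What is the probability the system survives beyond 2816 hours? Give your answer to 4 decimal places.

The time to first failure is exponential with rate Σλ = 0.00033 + 0.000263 = 0.000593.
P(min > 2816) = e^(−0.000593·2816) = e^(−1.6699) ≈ 0.1883.

0.1883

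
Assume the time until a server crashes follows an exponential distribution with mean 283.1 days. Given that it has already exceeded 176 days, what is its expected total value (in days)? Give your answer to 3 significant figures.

459

The rate is λ = 1/283.1 = 0.00353232 per day.
By memorylessness, E[X | X > 176] = 176 + 1/λ = 176 + 283.1 = 459.1 days.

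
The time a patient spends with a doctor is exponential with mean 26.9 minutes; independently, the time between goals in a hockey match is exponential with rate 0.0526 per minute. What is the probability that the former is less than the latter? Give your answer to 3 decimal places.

0.414

λ_1 = 1/26.9 = 0.0371747, λ_2 = 0.0526.
For independent exponentials, P(the former < the latter) = λ_1/(λ_1+λ_2) = 0.0371747/0.0897747 ≈ 0.414.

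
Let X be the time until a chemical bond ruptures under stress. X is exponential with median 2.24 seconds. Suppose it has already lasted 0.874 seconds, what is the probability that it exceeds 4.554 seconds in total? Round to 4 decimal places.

For an exponential, median = ln(2)/λ, so λ = ln 2 / 2.24 = 0.309441 per second.
P(X > s+t | X > s) = e^(−λ(s+t))/e^(−λs) = e^(−λt), independent of s = 0.874.
P(X > 3.68) = e^(−1.1387) ≈ 0.3202.

0.3202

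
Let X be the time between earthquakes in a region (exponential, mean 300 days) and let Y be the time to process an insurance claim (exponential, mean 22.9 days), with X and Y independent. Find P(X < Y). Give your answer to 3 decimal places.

λ_1 = 1/300 = 0.00333333, λ_2 = 1/22.9 = 0.0436681.
For independent exponentials, P(X < Y) = λ_1/(λ_1+λ_2) = 0.00333333/0.0470015 ≈ 0.071.

0.071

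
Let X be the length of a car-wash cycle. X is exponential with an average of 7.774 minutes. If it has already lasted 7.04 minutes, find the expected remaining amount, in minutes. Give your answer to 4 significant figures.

7.774

The rate is λ = 1/7.774 = 0.128634 per minute.
By memorylessness, the remaining amount past any threshold is again Exp(λ) with mean 1/λ = 7.774 minutes.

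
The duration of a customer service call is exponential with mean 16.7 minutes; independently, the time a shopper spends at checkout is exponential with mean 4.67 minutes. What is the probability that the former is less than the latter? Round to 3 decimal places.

0.219

λ_1 = 1/16.7 = 0.0598802, λ_2 = 1/4.67 = 0.214133.
For independent exponentials, P(the former < the latter) = λ_1/(λ_1+λ_2) = 0.0598802/0.274013 ≈ 0.219.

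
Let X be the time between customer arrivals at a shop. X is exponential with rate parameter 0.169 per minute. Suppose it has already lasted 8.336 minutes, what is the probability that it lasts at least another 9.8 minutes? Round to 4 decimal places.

The exponential is memoryless, so the remaining time is again Exp(λ): the condition X > 8.336 is irrelevant.
P(X > 9.8) = e^(−1.6562) ≈ 0.1909.

0.1909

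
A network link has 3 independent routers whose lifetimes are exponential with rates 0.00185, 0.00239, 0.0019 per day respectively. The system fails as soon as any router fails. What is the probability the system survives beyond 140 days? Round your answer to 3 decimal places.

0.423

The time to first failure is exponential with rate Σλ = 0.00185 + 0.00239 + 0.0019 = 0.00614.
P(min > 140) = e^(−0.00614·140) = e^(−0.8596) ≈ 0.423.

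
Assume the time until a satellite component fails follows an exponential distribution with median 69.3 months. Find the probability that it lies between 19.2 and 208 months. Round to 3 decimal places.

For an exponential, median = ln(2)/λ, so λ = ln 2 / 69.3 = 0.0100021 per month.
P(19.2 < X < 208) = e^(−λ·19.2) − e^(−λ·208) = 0.82527 − 0.12488 ≈ 0.700.

0.700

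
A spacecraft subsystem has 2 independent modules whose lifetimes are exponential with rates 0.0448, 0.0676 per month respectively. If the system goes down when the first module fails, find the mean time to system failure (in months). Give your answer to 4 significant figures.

8.897

The time to first failure is exponential with rate Σλ = 0.0448 + 0.0676 = 0.1124.
E[min] = 1/Σλ = 1/0.1124 = 8.8968 months.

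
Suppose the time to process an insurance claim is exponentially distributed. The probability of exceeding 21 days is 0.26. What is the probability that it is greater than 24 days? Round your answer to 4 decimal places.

0.2145

e^(−λ·21) = 0.26 ⇒ λ = −ln(0.26)/21 = 0.0641464.
P(X > 24) = e^(−0.0641464·24) = e^(−1.5395) ≈ 0.2145.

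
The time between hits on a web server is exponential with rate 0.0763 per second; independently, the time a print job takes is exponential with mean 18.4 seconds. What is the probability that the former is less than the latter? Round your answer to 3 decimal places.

0.584

λ_1 = 0.0763, λ_2 = 1/18.4 = 0.0543478.
For independent exponentials, P(the former < the latter) = λ_1/(λ_1+λ_2) = 0.0763/0.130648 ≈ 0.584.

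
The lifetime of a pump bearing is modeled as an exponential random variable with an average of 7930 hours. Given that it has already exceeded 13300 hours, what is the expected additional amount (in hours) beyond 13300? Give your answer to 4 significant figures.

7930

The rate is λ = 1/7930 = 0.000126103 per hour.
By memorylessness, the remaining amount past any threshold is again Exp(λ) with mean 1/λ = 7930 hours.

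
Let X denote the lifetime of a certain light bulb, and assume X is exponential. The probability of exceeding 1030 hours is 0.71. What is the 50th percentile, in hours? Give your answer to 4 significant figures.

2085

e^(−λ·1030) = 0.71 ⇒ λ = −ln(0.71)/1030 = 0.000332515.
50th percentile: 1 − e^(−λt) = 0.5, t = −ln(0.5)/λ = 2084.56 hours.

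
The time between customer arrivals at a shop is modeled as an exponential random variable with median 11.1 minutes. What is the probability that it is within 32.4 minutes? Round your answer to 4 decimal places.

0.8678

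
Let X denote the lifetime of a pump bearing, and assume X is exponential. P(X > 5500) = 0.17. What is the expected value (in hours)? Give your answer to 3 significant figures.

e^(−λ·5500) = 0.17 ⇒ λ = −ln(0.17)/5500 = 0.000322174.
Mean = 1/λ = 3103.91 hours.

3100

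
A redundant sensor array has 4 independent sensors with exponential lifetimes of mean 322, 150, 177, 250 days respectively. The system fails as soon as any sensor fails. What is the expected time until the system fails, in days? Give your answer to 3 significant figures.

51.5

The first failure time is exponential with rate Σλ_i = 1/322 + 1/150 + 1/177 + 1/250 = 0.019422 per day.
E[min] = 1/Σλ = 1/0.019422 = 51.4881 days.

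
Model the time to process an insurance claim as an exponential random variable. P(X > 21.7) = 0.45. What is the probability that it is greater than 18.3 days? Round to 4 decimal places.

e^(−λ·21.7) = 0.45 ⇒ λ = −ln(0.45)/21.7 = 0.0367976.
P(X > 18.3) = e^(−0.0367976·18.3) = e^(−0.6734) ≈ 0.5100.

0.5100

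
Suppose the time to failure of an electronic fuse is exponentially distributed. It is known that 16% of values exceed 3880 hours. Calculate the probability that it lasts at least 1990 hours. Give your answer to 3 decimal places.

e^(−λ·3880) = 0.16 ⇒ λ = −ln(0.16)/3880 = 0.000472315.
P(X > 1990) = e^(−0.000472315·1990) = e^(−0.93991) ≈ 0.391.

0.391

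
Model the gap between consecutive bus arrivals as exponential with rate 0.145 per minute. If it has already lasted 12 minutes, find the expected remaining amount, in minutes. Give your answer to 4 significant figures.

6.897

By memorylessness, the remaining amount past any threshold is again Exp(λ) with mean 1/λ = 6.89655 minutes.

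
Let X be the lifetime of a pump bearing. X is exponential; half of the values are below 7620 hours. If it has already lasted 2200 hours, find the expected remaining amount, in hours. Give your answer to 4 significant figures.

10990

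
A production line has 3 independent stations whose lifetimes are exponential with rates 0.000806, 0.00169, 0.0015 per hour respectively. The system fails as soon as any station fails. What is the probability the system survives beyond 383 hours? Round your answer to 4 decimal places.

The time to first failure is exponential with rate Σλ = 0.000806 + 0.00169 + 0.0015 = 0.003996.
P(min > 383) = e^(−0.003996·383) = e^(−1.5305) ≈ 0.2164.

0.2164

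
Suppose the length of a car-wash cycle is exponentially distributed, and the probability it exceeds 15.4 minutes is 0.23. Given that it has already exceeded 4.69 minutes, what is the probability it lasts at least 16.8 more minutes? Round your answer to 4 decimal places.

From e^(−λ·15.4) = 0.23, λ = −ln(0.23)/15.4 = 0.0954335.
Memoryless: P(X > 4.69+16.8 | X > 4.69) = P(X > 16.8) = e^(−0.0954335·16.8) ≈ 0.2012.

0.2012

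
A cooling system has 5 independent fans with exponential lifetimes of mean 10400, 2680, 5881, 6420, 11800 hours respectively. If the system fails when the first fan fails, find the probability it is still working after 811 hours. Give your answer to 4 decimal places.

0.4899

The first failure time is exponential with rate Σλ_i = 1/10400 + 1/2680 + 1/5881 + 1/6420 + 1/11800 = 0.000879836 per hour.
P(min > 811) = e^(−0.000879836·811) = e^(−0.71355) ≈ 0.4899.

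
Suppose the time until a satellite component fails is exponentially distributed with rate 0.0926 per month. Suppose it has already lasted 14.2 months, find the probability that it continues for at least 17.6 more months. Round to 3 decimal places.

0.196

The exponential is memoryless, so the remaining time is again Exp(λ): the condition X > 14.2 is irrelevant.
P(X > 17.6) = e^(−1.6298) ≈ 0.196.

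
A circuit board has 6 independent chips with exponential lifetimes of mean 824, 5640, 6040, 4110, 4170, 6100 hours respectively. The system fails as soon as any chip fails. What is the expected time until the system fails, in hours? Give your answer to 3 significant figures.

The first failure time is exponential with rate Σλ_i = 1/824 + 1/5640 + 1/6040 + 1/4110 + 1/4170 + 1/6100 = 0.00220351 per hour.
E[min] = 1/Σλ = 1/0.00220351 = 453.821 hours.

454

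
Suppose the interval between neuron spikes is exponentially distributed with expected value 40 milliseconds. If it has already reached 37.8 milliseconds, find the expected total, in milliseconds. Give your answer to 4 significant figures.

77.80

The rate is λ = 1/40 = 0.025 per millisecond.
By memorylessness, E[X | X > 37.8] = 37.8 + 1/λ = 37.8 + 40 = 77.8 milliseconds.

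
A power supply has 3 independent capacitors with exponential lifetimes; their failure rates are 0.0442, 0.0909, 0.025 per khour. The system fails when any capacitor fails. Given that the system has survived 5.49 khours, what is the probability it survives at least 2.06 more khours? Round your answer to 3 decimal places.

0.719

Time to first failure ~ Exp(Σλ) with Σλ = 0.1601.
By memorylessness, P(T > 5.49+2.06 | T > 5.49) = P(T > 2.06) = e^(−0.1601·2.06) ≈ 0.719.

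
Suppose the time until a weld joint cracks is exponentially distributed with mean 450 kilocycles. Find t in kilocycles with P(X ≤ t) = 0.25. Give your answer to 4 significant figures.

129.5

The rate is λ = 1/450 = 0.00222222 per kilocycle.
Set 1 − e^(−λt) = 0.25, so t = −ln(0.75)/λ = 0.28768/0.00222222 ≈ 129.457 kilocycles.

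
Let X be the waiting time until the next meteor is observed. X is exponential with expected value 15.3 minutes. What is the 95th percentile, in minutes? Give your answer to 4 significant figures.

45.83

The rate is λ = 1/15.3 = 0.0653595 per minute.
Set 1 − e^(−λt) = 0.95, so t = −ln(0.05)/λ = 2.9957/0.0653595 ≈ 45.8347 minutes.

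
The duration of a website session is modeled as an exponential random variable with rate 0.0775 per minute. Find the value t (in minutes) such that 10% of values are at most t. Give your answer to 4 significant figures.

1.359

Set 1 − e^(−λt) = 0.1, so t = −ln(0.9)/λ = 0.10536/0.0775 ≈ 1.35949 minutes.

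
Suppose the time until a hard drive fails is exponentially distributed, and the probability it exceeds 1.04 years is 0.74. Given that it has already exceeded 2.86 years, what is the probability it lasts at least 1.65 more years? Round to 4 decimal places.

0.6202

From e^(−λ·1.04) = 0.74, λ = −ln(0.74)/1.04 = 0.289524.
Memoryless: P(X > 2.86+1.65 | X > 2.86) = P(X > 1.65) = e^(−0.289524·1.65) ≈ 0.6202.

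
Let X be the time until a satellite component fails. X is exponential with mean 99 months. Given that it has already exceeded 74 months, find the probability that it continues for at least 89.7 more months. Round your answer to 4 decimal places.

0.4041

The rate is λ = 1/99 = 0.010101 per month.
By the memoryless property, P(X > 74+89.7 | X > 74) = P(X > 89.7).
P(X > 89.7) = e^(−0.90606) ≈ 0.4041.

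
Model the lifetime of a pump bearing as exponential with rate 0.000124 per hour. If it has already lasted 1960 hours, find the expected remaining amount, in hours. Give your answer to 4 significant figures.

By memorylessness, the remaining amount past any threshold is again Exp(λ) with mean 1/λ = 8064.52 hours.

8065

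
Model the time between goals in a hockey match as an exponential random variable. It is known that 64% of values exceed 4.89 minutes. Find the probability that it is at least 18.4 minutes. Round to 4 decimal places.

e^(−λ·4.89) = 0.64 ⇒ λ = −ln(0.64)/4.89 = 0.0912653.
P(X > 18.4) = e^(−0.0912653·18.4) = e^(−1.6793) ≈ 0.1865.

0.1865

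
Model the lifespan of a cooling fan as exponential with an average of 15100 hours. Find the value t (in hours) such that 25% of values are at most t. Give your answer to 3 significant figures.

4340

The rate is λ = 1/15100 = 0.0000662252 per hour.
Set 1 − e^(−λt) = 0.25, so t = −ln(0.75)/λ = 0.28768/0.0000662252 ≈ 4344 hours.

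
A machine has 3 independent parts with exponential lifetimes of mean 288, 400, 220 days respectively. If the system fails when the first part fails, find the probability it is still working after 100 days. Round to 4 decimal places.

0.3493

The first failure time is exponential with rate Σλ_i = 1/288 + 1/400 + 1/220 = 0.0105177 per day.
P(min > 100) = e^(−0.0105177·100) = e^(−1.0518) ≈ 0.3493.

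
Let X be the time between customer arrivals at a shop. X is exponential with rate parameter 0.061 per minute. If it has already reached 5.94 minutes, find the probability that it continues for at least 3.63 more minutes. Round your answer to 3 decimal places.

0.801

By the memoryless property, P(X > 5.94+3.63 | X > 5.94) = P(X > 3.63).
P(X > 3.63) = e^(−0.22143) ≈ 0.801.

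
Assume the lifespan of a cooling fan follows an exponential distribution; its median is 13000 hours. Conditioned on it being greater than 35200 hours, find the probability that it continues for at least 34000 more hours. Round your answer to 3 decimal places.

0.163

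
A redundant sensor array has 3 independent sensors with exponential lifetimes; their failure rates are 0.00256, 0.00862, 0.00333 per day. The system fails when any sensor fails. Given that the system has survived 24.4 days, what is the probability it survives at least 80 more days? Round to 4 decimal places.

Time to first failure ~ Exp(Σλ) with Σλ = 0.01451.
By memorylessness, P(T > 24.4+80 | T > 24.4) = P(T > 80) = e^(−0.01451·80) ≈ 0.3132.

0.3132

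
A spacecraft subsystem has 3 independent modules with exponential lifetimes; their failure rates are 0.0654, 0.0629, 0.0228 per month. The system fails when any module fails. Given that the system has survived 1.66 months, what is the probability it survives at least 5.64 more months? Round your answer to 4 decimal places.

0.4265

Time to first failure ~ Exp(Σλ) with Σλ = 0.1511.
By memorylessness, P(T > 1.66+5.64 | T > 1.66) = P(T > 5.64) = e^(−0.1511·5.64) ≈ 0.4265.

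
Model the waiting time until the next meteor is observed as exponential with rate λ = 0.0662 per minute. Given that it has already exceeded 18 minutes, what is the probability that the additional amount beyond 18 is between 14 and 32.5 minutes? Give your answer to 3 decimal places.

Memoryless: the residual past 18 is again Exp(λ).
P(14 < residual < 32.5) = e^(−λ·14) − e^(−λ·32.5) = 0.39582 − 0.11631 ≈ 0.280.

0.280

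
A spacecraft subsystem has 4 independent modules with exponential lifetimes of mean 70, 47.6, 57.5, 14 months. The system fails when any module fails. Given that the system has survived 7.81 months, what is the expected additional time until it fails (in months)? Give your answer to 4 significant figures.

First-failure rate Σλ = 1/70 + 1/47.6 + 1/57.5 + 1/14 = 0.124114.
By memorylessness the expected residual is 1/Σλ = 8.05711 months, regardless of the 7.81 already elapsed.

8.057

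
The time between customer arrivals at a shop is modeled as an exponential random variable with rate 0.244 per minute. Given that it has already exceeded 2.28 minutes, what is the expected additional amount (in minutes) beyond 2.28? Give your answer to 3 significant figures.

4.10

By memorylessness, the remaining amount past any threshold is again Exp(λ) with mean 1/λ = 4.09836 minutes.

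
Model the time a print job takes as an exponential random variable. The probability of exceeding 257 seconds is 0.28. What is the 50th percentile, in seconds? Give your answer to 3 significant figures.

e^(−λ·257) = 0.28 ⇒ λ = −ln(0.28)/257 = 0.00495317.
50th percentile: 1 − e^(−λt) = 0.5, t = −ln(0.5)/λ = 139.94 seconds.

140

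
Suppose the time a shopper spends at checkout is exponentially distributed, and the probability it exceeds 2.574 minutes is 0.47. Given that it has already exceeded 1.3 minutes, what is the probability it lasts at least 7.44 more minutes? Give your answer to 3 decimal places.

0.113

From e^(−λ·2.574) = 0.47, λ = −ln(0.47)/2.574 = 0.293327.
Memoryless: P(X > 1.3+7.44 | X > 1.3) = P(X > 7.44) = e^(−0.293327·7.44) ≈ 0.113.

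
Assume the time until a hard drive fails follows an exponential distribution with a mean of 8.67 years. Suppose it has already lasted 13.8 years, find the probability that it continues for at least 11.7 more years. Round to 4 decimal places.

0.2594

The rate is λ = 1/8.67 = 0.11534 per year.
The exponential is memoryless, so the remaining time is again Exp(λ): the condition X > 13.8 is irrelevant.
P(X > 11.7) = e^(−1.3495) ≈ 0.2594.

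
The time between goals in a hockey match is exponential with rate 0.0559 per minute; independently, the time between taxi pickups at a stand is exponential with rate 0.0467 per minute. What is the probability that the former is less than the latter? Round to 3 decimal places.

0.545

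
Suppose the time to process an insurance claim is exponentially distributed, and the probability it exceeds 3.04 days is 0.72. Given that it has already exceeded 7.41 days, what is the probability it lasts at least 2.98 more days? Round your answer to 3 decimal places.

0.725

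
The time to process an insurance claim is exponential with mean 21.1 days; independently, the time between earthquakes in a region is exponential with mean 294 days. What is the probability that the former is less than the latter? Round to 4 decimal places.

λ_1 = 1/21.1 = 0.0473934, λ_2 = 1/294 = 0.00340136.
For independent exponentials, P(the former < the latter) = λ_1/(λ_1+λ_2) = 0.0473934/0.0507947 ≈ 0.9330.

0.9330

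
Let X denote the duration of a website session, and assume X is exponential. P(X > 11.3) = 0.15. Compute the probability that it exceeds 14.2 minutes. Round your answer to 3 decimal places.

0.092

e^(−λ·11.3) = 0.15 ⇒ λ = −ln(0.15)/11.3 = 0.167887.
P(X > 14.2) = e^(−0.167887·14.2) = e^(−2.384) ≈ 0.092.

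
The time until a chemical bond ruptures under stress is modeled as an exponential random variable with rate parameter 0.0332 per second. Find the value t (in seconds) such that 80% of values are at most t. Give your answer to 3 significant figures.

48.5

Set 1 − e^(−λt) = 0.8, so t = −ln(0.2)/λ = 1.6094/0.0332 ≈ 48.477 seconds.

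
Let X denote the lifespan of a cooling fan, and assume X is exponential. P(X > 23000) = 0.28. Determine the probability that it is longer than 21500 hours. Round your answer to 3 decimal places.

e^(−λ·23000) = 0.28 ⇒ λ = −ln(0.28)/23000 = 0.0000553463.
P(X > 21500) = e^(−0.0000553463·21500) = e^(−1.1899) ≈ 0.304.

0.304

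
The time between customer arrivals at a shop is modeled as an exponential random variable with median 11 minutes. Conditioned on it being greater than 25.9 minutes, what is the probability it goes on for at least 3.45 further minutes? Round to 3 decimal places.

0.805

For an exponential, median = ln(2)/λ, so λ = ln 2 / 11 = 0.0630134 per minute.
By the memoryless property, P(X > 25.9+3.45 | X > 25.9) = P(X > 3.45).
P(X > 3.45) = e^(−0.2174) ≈ 0.805.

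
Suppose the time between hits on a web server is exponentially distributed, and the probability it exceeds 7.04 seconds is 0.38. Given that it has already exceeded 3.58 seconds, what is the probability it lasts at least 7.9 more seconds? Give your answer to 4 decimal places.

0.3376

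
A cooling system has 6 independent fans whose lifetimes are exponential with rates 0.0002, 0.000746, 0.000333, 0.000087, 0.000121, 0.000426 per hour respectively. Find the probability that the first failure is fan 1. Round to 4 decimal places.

0.1045

The time to first failure is exponential with rate Σλ = 0.0002 + 0.000746 + 0.000333 + 0.000087 + 0.000121 + 0.000426 = 0.001913.
P(fan 1 first) = λ_1/Σλ = 0.0002/0.001913 ≈ 0.1045.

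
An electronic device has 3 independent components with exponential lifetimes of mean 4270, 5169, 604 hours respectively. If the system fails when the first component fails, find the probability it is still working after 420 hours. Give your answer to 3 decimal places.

0.417

The first failure time is exponential with rate Σλ_i = 1/4270 + 1/5169 + 1/604 = 0.00208328 per hour.
P(min > 420) = e^(−0.00208328·420) = e^(−0.87498) ≈ 0.417.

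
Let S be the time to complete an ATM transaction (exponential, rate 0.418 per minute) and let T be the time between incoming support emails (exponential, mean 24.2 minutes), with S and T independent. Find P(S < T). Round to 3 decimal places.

0.910

λ_1 = 0.418, λ_2 = 1/24.2 = 0.0413223.
For independent exponentials, P(S < T) = λ_1/(λ_1+λ_2) = 0.418/0.459322 ≈ 0.910.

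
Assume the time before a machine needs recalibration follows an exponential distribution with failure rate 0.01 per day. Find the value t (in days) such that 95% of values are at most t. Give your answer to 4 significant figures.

299.6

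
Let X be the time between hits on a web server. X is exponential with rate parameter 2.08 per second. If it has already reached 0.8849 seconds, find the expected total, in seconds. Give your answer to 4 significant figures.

By memorylessness, E[X | X > 0.8849] = 0.8849 + 1/λ = 0.8849 + 0.480769 = 1.36567 seconds.

1.366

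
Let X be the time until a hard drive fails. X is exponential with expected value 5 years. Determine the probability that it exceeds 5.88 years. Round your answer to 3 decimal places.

The rate is λ = 1/5 = 0.2 per year.
P(X > 5.88) = e^(−λ·5.88) = e^(−1.176) ≈ 0.309.

0.309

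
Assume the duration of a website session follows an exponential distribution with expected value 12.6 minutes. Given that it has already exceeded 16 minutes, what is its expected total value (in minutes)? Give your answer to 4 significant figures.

28.60

The rate is λ = 1/12.6 = 0.0793651 per minute.
By memorylessness, E[X | X > 16] = 16 + 1/λ = 16 + 12.6 = 28.6 minutes.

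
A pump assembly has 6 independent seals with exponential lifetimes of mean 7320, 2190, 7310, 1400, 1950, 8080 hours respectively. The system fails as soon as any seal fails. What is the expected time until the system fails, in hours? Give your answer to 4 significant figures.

The first failure time is exponential with rate Σλ_i = 1/7320 + 1/2190 + 1/7310 + 1/1400 + 1/1950 + 1/8080 = 0.0020809 per hour.
E[min] = 1/Σλ = 1/0.0020809 = 480.561 hours.

480.6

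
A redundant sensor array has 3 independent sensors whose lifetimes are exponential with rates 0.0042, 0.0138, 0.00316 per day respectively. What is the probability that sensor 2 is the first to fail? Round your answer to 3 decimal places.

0.652

The time to first failure is exponential with rate Σλ = 0.0042 + 0.0138 + 0.00316 = 0.02116.
P(sensor 2 first) = λ_2/Σλ = 0.0138/0.02116 ≈ 0.652.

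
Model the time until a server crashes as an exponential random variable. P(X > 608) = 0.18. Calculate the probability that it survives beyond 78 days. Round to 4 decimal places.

e^(−λ·608) = 0.18 ⇒ λ = −ln(0.18)/608 = 0.00282039.
P(X > 78) = e^(−0.00282039·78) = e^(−0.21999) ≈ 0.8025.

0.8025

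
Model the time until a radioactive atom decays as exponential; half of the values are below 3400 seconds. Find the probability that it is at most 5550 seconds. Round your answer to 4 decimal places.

0.6774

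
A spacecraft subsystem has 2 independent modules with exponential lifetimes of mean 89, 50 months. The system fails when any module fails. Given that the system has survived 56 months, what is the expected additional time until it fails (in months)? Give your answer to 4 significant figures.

32.01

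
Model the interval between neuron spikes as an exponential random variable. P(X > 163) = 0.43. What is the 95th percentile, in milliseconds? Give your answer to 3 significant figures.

e^(−λ·163) = 0.43 ⇒ λ = −ln(0.43)/163 = 0.00517773.
95th percentile: 1 − e^(−λt) = 0.95, t = −ln(0.05)/λ = 578.58 milliseconds.

579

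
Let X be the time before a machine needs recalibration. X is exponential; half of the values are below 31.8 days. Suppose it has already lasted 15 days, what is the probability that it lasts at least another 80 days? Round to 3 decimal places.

0.175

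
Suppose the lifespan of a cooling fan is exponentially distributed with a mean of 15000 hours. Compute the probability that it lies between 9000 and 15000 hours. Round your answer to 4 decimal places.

The rate is λ = 1/15000 = 0.0000666667 per hour.
P(9000 < X < 15000) = e^(−λ·9000) − e^(−λ·15000) = 0.54881 − 0.36788 ≈ 0.1809.

0.1809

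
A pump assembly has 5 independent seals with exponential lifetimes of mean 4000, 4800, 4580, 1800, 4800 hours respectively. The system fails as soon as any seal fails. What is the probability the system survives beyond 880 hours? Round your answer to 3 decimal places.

The first failure time is exponential with rate Σλ_i = 1/4000 + 1/4800 + 1/4580 + 1/1800 + 1/4800 = 0.00144056 per hour.
P(min > 880) = e^(−0.00144056·880) = e^(−1.2677) ≈ 0.281.

0.281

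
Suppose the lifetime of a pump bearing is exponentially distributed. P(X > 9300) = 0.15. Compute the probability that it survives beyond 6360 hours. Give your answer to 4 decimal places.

0.2732

e^(−λ·9300) = 0.15 ⇒ λ = −ln(0.15)/9300 = 0.000203991.
P(X > 6360) = e^(−0.000203991·6360) = e^(−1.2974) ≈ 0.2732.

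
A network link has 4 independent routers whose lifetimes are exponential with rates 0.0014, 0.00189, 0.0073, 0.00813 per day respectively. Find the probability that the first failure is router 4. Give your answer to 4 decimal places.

The time to first failure is exponential with rate Σλ = 0.0014 + 0.00189 + 0.0073 + 0.00813 = 0.01872.
P(router 4 first) = λ_4/Σλ = 0.00813/0.01872 ≈ 0.4343.

0.4343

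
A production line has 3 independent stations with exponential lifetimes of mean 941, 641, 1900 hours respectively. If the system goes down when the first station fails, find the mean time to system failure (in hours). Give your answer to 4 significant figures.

317.6

The first failure time is exponential with rate Σλ_i = 1/941 + 1/641 + 1/1900 = 0.00314908 per hour.
E[min] = 1/Σλ = 1/0.00314908 = 317.553 hours.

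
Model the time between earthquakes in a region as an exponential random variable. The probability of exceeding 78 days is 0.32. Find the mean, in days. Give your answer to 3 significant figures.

68.5

e^(−λ·78) = 0.32 ⇒ λ = −ln(0.32)/78 = 0.0146081.
Mean = 1/λ = 68.455 days.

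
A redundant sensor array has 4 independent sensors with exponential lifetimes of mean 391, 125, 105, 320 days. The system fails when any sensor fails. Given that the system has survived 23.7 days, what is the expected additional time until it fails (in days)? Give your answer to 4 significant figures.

43.09

First-failure rate Σλ = 1/391 + 1/125 + 1/105 + 1/320 = 0.0232064.
By memorylessness the expected residual is 1/Σλ = 43.0916 days, regardless of the 23.7 already elapsed.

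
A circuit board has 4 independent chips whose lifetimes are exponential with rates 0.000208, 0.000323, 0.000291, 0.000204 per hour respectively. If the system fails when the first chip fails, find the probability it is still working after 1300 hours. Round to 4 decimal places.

0.2635

The time to first failure is exponential with rate Σλ = 0.000208 + 0.000323 + 0.000291 + 0.000204 = 0.001026.
P(min > 1300) = e^(−0.001026·1300) = e^(−1.3338) ≈ 0.2635.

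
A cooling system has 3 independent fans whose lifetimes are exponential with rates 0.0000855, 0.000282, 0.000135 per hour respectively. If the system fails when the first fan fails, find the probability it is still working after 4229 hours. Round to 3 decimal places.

The time to first failure is exponential with rate Σλ = 0.0000855 + 0.000282 + 0.000135 = 0.0005025.
P(min > 4229) = e^(−0.0005025·4229) = e^(−2.1251) ≈ 0.119.

0.119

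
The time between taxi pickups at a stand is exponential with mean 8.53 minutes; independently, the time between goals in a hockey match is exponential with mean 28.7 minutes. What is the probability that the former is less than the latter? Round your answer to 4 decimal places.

0.7709

λ_1 = 1/8.53 = 0.117233, λ_2 = 1/28.7 = 0.0348432.
For independent exponentials, P(the former < the latter) = λ_1/(λ_1+λ_2) = 0.117233/0.152076 ≈ 0.7709.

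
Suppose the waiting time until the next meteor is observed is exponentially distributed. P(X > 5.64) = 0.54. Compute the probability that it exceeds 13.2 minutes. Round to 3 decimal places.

0.236

e^(−λ·5.64) = 0.54 ⇒ λ = −ln(0.54)/5.64 = 0.109253.
P(X > 13.2) = e^(−0.109253·13.2) = e^(−1.4421) ≈ 0.236.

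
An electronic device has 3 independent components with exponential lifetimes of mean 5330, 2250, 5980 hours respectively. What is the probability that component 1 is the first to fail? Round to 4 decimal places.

Rates: λ_i = 1/mean_i → 0.000187617, 0.000444444, 0.000167224; Σλ = 0.000799286.
P(component 1 first) = λ_1/Σλ = 0.000187617/0.000799286 ≈ 0.2347.

0.2347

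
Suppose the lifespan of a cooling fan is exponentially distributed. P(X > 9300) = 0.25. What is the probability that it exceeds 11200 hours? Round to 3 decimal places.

0.188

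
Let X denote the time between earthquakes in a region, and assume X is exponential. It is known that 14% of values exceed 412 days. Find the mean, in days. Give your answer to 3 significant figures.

e^(−λ·412) = 0.14 ⇒ λ = −ln(0.14)/412 = 0.00477212.
Mean = 1/λ = 209.551 days.

210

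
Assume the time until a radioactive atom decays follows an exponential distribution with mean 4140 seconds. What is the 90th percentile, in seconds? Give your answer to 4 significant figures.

9533

The rate is λ = 1/4140 = 0.000241546 per second.
Set 1 − e^(−λt) = 0.9, so t = −ln(0.1)/λ = 2.3026/0.000241546 ≈ 9532.7 seconds.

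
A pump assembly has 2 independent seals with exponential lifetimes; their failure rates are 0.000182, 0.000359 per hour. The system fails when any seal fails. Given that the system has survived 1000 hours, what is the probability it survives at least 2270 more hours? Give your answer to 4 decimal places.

0.2929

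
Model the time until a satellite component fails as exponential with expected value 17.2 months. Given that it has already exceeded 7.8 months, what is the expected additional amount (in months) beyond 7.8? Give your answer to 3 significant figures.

The rate is λ = 1/17.2 = 0.0581395 per month.
By memorylessness, the remaining amount past any threshold is again Exp(λ) with mean 1/λ = 17.2 months.

17.2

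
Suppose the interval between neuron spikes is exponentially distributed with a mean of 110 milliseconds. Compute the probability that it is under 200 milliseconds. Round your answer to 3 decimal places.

The rate is λ = 1/110 = 0.00909091 per millisecond.
P(X ≤ 200) = 1 − e^(−λ·200) = 1 − e^(−1.8182) ≈ 0.838.

0.838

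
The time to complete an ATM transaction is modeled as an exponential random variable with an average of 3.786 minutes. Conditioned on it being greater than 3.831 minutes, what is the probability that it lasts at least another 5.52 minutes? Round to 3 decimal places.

0.233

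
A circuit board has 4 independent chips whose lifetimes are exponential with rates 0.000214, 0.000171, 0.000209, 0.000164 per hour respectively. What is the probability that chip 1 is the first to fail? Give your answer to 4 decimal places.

The time to first failure is exponential with rate Σλ = 0.000214 + 0.000171 + 0.000209 + 0.000164 = 0.000758.
P(chip 1 first) = λ_1/Σλ = 0.000214/0.000758 ≈ 0.2823.

0.2823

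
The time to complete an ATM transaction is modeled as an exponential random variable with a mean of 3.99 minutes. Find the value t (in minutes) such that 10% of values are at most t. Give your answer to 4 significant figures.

The rate is λ = 1/3.99 = 0.250627 per minute.
Set 1 − e^(−λt) = 0.1, so t = −ln(0.9)/λ = 0.10536/0.250627 ≈ 0.420388 minutes.

0.4204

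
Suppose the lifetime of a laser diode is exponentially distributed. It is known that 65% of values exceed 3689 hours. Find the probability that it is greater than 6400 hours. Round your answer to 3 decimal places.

e^(−λ·3689) = 0.65 ⇒ λ = −ln(0.65)/3689 = 0.000116775.
P(X > 6400) = e^(−0.000116775·6400) = e^(−0.74736) ≈ 0.474.

0.474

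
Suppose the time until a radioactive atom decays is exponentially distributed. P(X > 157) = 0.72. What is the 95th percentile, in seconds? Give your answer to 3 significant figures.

e^(−λ·157) = 0.72 ⇒ λ = −ln(0.72)/157 = 0.00209238.
95th percentile: 1 − e^(−λt) = 0.95, t = −ln(0.05)/λ = 1431.73 seconds.

1430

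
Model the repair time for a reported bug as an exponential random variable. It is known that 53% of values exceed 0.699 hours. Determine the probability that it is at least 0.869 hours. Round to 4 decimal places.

e^(−λ·0.699) = 0.53 ⇒ λ = −ln(0.53)/0.699 = 0.908266.
P(X > 0.869) = e^(−0.908266·0.869) = e^(−0.78928) ≈ 0.4542.

0.4542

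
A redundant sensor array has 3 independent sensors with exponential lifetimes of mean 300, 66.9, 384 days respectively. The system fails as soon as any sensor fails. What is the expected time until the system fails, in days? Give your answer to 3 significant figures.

The first failure time is exponential with rate Σλ_i = 1/300 + 1/66.9 + 1/384 = 0.0208852 per day.
E[min] = 1/Σλ = 1/0.0208852 = 47.8808 days.

47.9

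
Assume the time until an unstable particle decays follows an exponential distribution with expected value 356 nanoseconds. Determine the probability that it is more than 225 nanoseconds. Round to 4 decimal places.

0.5315

The rate is λ = 1/356 = 0.00280899 per nanosecond.
P(X > 225) = e^(−λ·225) = e^(−0.63202) ≈ 0.5315.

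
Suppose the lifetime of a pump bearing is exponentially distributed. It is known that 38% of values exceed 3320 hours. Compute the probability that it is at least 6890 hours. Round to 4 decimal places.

0.1343

e^(−λ·3320) = 0.38 ⇒ λ = −ln(0.38)/3320 = 0.000291441.
P(X > 6890) = e^(−0.000291441·6890) = e^(−2.008) ≈ 0.1343.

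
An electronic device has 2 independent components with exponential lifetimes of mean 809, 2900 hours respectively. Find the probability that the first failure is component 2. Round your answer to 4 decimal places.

0.2181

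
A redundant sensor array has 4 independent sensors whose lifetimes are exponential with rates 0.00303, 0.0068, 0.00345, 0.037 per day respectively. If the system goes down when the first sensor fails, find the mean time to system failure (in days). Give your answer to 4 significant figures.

19.89

The time to first failure is exponential with rate Σλ = 0.00303 + 0.0068 + 0.00345 + 0.037 = 0.05028.
E[min] = 1/Σλ = 1/0.05028 = 19.8886 days.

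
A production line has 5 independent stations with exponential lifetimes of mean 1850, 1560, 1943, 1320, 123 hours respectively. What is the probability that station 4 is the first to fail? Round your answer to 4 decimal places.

0.0716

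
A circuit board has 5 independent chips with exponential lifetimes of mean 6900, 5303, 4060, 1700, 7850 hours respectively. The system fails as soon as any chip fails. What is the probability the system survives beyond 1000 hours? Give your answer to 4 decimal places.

The first failure time is exponential with rate Σλ_i = 1/6900 + 1/5303 + 1/4060 + 1/1700 + 1/7850 = 0.00129543 per hour.
P(min > 1000) = e^(−0.00129543·1000) = e^(−1.2954) ≈ 0.2738.

0.2738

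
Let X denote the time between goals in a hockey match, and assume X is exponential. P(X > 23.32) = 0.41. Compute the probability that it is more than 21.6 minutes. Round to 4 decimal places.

e^(−λ·23.32) = 0.41 ⇒ λ = −ln(0.41)/23.32 = 0.0382332.
P(X > 21.6) = e^(−0.0382332·21.6) = e^(−0.82584) ≈ 0.4379.

0.4379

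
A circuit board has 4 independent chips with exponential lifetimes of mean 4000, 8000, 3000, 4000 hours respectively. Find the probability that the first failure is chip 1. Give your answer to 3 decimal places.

0.261

Rates: λ_i = 1/mean_i → 0.00025, 0.000125, 0.000333333, 0.00025; Σλ = 0.000958333.
P(chip 1 first) = λ_1/Σλ = 0.00025/0.000958333 ≈ 0.261.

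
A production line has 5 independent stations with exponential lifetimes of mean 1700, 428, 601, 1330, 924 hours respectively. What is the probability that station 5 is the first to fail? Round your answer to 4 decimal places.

0.1685

Rates: λ_i = 1/mean_i → 0.000588235, 0.00233645, 0.00166389, 0.00075188, 0.00108225; Σλ = 0.00642271.
P(station 5 first) = λ_5/Σλ = 0.00108225/0.00642271 ≈ 0.1685.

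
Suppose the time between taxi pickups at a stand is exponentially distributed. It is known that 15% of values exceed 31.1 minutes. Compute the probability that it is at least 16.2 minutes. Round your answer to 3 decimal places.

e^(−λ·31.1) = 0.15 ⇒ λ = −ln(0.15)/31.1 = 0.0610006.
P(X > 16.2) = e^(−0.0610006·16.2) = e^(−0.98821) ≈ 0.372.

0.372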